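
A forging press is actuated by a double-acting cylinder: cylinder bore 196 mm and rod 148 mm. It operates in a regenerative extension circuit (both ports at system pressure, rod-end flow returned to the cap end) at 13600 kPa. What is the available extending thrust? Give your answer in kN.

With equal pressure on both faces, forces on the annular region cancel; the net push is pressure × rod cross-section.
Rod cross-section A_rod = π/4 × (148 mm)² = 17200 mm^2
F = P × A_rod

F ≈ 234 kN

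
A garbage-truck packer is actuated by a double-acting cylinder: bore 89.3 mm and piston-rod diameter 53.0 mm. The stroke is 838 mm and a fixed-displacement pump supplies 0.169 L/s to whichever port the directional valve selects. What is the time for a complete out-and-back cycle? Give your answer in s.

Cap-side area A_cap = π/4 × (89.3 mm)² = 6263 mm^2
Rod-side annular area A_ann = π/4 × (89.3² − 53.0²) = 4057 mm^2
t_ext = A_cap·L/Q = 31.06 s
t_ret = A_ann·L/Q = 20.12 s
t_cycle = t_ext + t_ret

t ≈ 51.2 s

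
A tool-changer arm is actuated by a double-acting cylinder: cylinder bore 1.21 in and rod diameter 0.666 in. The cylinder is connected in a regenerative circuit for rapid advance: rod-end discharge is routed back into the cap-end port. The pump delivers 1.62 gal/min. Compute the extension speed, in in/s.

v ≈ 17.9 in/s

In regeneration the rod-end outflow joins the pump flow into the cap end, so the net volume the pump must supply per unit advance equals the rod cross-section area.
Rod cross-section A_rod = π/4 × (0.666 in)² = 0.3484 in^2
v = Q_pump / A_rod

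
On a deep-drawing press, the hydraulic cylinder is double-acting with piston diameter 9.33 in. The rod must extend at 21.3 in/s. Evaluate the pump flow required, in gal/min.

Cap-side area A_cap = π/4 × (9.33 in)² = 68.37 in^2
Q = A × v

Q ≈ 378 gal/min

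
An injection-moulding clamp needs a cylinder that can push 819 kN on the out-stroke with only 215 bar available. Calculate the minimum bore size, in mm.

Extension force acts on the full piston face: F = P × (π/4)D².
D = √(4F / (πP)) = √(4 × 819 kN / (π × 215 bar))

D ≈ 220 mm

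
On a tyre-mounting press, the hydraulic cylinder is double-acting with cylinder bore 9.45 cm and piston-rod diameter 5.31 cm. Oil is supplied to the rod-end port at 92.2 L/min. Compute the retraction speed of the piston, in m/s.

v ≈ 0.320 m/s

Rod-side annular area A_ann = π/4 × (9.45² − 5.31²) = 47.99 cm^2
Flow into the rod-end port fills the annular volume.
v = Q / A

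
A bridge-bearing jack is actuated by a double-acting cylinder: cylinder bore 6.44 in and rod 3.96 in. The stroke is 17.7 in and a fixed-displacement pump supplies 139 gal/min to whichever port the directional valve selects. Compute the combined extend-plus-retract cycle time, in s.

Cap-side area A_cap = π/4 × (6.44 in)² = 32.57 in^2
Rod-side annular area A_ann = π/4 × (6.44² − 3.96²) = 20.26 in^2
t_ext = A_cap·L/Q = 1.077 s
t_ret = A_ann·L/Q = 0.6700 s
t_cycle = t_ext + t_ret

t ≈ 1.75 s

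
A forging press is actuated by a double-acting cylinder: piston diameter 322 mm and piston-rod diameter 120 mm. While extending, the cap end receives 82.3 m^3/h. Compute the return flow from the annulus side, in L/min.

Cap-side area A_cap = π/4 × (322 mm)² = 81430 mm^2
Rod-side annular area A_ann = π/4 × (322² − 120²) = 70120 mm^2
Piston speed v = Q_in/A_cap; rod-end outflow Q_out = v × A_ann = Q_in × A_ann/A_cap.

Q_out ≈ 1180 L/min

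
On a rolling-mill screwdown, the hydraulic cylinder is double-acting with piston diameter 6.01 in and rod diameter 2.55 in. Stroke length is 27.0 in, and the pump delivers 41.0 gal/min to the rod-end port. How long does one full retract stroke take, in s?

Rod-side annular area A_ann = π/4 × (6.01² − 2.55²) = 23.26 in^2
Swept volume V = A × L; t = V / Q = A·L / Q

t ≈ 3.98 s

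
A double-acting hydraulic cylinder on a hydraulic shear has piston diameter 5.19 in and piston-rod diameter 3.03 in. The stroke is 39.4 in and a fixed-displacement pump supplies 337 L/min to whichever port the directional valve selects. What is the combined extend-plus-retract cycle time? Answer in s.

t ≈ 4.03 s

Cap-side area A_cap = π/4 × (5.19 in)² = 21.16 in^2
Rod-side annular area A_ann = π/4 × (5.19² − 3.03²) = 13.94 in^2
t_ext = A_cap·L/Q = 2.432 s
t_ret = A_ann·L/Q = 1.603 s
t_cycle = t_ext + t_ret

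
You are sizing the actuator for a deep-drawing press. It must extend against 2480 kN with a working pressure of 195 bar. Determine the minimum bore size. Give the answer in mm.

D ≈ 402 mm

Extension force acts on the full piston face: F = P × (π/4)D².
D = √(4F / (πP)) = √(4 × 2480 kN / (π × 195 bar))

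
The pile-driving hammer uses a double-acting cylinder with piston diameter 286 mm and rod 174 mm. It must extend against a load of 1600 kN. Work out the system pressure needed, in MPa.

P ≈ 24.9 MPa

Cap-side area A_cap = π/4 × (286 mm)² = 64240 mm^2
P = F / A = 1600 kN / A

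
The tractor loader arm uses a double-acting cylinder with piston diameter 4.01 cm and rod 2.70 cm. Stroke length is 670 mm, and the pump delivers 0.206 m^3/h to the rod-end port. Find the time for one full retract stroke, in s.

Rod-side annular area A_ann = π/4 × (4.01² − 2.70²) = 6.904 cm^2
Swept volume V = A × L; t = V / Q = A·L / Q

t ≈ 8.08 s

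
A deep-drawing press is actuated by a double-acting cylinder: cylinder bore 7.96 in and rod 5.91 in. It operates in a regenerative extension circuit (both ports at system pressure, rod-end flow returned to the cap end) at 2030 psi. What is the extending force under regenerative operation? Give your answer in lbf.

F ≈ 55700 lbf

With equal pressure on both faces, forces on the annular region cancel; the net push is pressure × rod cross-section.
Rod cross-section A_rod = π/4 × (5.91 in)² = 27.43 in^2
F = P × A_rod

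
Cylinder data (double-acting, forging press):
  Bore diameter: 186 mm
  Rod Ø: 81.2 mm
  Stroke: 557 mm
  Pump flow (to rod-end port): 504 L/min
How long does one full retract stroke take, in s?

Rod-side annular area A_ann = π/4 × (186² − 81.2²) = 21990 mm^2
Swept volume V = A × L; t = V / Q = A·L / Q

t ≈ 1.46 s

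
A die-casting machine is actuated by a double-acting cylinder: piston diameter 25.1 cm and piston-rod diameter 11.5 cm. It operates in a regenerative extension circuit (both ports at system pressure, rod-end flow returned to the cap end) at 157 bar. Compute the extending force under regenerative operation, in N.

With equal pressure on both faces, forces on the annular region cancel; the net push is pressure × rod cross-section.
Rod cross-section A_rod = π/4 × (11.5 cm)² = 103.9 cm^2
F = P × A_rod

F ≈ 1.63e5 N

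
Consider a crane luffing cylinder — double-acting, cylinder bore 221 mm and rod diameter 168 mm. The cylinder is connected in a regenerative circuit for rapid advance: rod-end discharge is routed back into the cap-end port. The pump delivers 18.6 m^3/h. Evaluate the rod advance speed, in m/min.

In regeneration the rod-end outflow joins the pump flow into the cap end, so the net volume the pump must supply per unit advance equals the rod cross-section area.
Rod cross-section A_rod = π/4 × (168 mm)² = 22170 mm^2
v = Q_pump / A_rod

v ≈ 14.0 m/min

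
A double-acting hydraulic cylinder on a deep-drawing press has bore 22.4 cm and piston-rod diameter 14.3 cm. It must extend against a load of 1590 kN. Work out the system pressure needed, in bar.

P ≈ 403 bar

Cap-side area A_cap = π/4 × (22.4 cm)² = 394.1 cm^2
P = F / A = 1590 kN / A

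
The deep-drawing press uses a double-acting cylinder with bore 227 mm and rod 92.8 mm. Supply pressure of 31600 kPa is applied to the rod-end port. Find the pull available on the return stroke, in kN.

Rod-side annular area A_ann = π/4 × (227² − 92.8²) = 33710 mm^2
On retraction the pressure acts on the annular area (bore minus rod).
F = P × A_ann

F ≈ 1070 kN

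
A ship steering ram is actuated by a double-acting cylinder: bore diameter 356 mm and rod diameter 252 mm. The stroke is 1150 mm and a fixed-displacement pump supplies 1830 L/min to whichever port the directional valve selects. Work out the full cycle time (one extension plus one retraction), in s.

t ≈ 5.63 s

Cap-side area A_cap = π/4 × (356 mm)² = 99540 mm^2
Rod-side annular area A_ann = π/4 × (356² − 252²) = 49660 mm^2
t_ext = A_cap·L/Q = 3.753 s
t_ret = A_ann·L/Q = 1.873 s
t_cycle = t_ext + t_ret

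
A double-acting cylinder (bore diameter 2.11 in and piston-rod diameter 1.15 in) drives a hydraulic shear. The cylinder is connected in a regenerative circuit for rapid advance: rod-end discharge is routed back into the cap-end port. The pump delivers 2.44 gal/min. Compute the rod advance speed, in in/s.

v ≈ 9.04 in/s

In regeneration the rod-end outflow joins the pump flow into the cap end, so the net volume the pump must supply per unit advance equals the rod cross-section area.
Rod cross-section A_rod = π/4 × (1.15 in)² = 1.039 in^2
v = Q_pump / A_rod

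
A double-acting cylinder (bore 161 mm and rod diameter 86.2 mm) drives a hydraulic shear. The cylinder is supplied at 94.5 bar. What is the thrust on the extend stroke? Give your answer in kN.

F ≈ 192 kN

Cap-side area A_cap = π/4 × (161 mm)² = 20360 mm^2
F = P × A_cap = 94.5 bar × A_cap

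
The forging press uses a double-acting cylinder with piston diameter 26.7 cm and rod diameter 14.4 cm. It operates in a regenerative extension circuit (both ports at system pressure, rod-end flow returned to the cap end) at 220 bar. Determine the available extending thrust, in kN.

With equal pressure on both faces, forces on the annular region cancel; the net push is pressure × rod cross-section.
Rod cross-section A_rod = π/4 × (14.4 cm)² = 162.9 cm^2
F = P × A_rod

F ≈ 358 kN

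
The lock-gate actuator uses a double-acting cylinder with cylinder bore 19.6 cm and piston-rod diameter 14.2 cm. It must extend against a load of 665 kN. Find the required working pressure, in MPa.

P ≈ 22.0 MPa

Cap-side area A_cap = π/4 × (19.6 cm)² = 301.7 cm^2
P = F / A = 665 kN / A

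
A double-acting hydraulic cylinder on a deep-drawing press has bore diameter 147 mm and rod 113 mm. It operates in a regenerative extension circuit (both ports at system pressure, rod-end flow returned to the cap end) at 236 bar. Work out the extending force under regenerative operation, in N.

With equal pressure on both faces, forces on the annular region cancel; the net push is pressure × rod cross-section.
Rod cross-section A_rod = π/4 × (113 mm)² = 10030 mm^2
F = P × A_rod

F ≈ 2.37e5 N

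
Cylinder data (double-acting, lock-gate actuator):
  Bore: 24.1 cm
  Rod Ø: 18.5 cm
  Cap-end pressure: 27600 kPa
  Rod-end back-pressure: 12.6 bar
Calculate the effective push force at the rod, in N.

F ≈ 1.24e6 N

Cap-side area A_cap = π/4 × (24.1 cm)² = 456.2 cm^2
Rod-side annular area A_ann = π/4 × (24.1² − 18.5²) = 187.4 cm^2
Net thrust = P_cap·A_cap − P_rod·A_ann = 1.259e6 N − 23610 N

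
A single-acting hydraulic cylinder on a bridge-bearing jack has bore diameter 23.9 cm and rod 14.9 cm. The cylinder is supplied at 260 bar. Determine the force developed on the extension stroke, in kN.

F ≈ 1170 kN

Cap-side area A_cap = π/4 × (23.9 cm)² = 448.6 cm^2
F = P × A_cap = 260 bar × A_cap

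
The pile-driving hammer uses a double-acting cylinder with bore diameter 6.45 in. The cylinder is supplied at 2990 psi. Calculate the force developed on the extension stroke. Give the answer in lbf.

F ≈ 97700 lbf

Cap-side area A_cap = π/4 × (6.45 in)² = 32.67 in^2
F = P × A_cap = 2990 psi × A_cap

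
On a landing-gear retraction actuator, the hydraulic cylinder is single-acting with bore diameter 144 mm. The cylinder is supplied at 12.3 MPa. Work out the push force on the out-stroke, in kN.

F ≈ 200 kN

Cap-side area A_cap = π/4 × (144 mm)² = 16290 mm^2
F = P × A_cap = 12.3 MPa × A_cap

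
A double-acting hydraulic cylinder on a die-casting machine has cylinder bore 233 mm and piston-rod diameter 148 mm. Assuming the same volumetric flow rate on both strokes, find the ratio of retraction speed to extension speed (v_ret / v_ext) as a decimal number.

Cap-side area A_cap = π/4 × (233 mm)² = 42640 mm^2
Rod-side annular area A_ann = π/4 × (233² − 148²) = 25440 mm^2
For equal Q, v ∝ 1/A, so v_ret/v_ext = A_cap/A_ann.

v_ret/v_ext ≈ 1.68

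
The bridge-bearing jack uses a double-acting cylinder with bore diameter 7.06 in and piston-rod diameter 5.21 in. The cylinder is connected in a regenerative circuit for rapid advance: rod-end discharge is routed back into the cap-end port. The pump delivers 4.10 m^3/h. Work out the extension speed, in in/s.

v ≈ 3.26 in/s

In regeneration the rod-end outflow joins the pump flow into the cap end, so the net volume the pump must supply per unit advance equals the rod cross-section area.
Rod cross-section A_rod = π/4 × (5.21 in)² = 21.32 in^2
v = Q_pump / A_rod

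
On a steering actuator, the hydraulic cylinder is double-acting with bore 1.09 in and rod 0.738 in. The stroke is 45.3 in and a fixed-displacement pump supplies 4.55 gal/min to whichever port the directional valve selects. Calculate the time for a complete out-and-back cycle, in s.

t ≈ 3.72 s

Cap-side area A_cap = π/4 × (1.09 in)² = 0.9331 in^2
Rod-side annular area A_ann = π/4 × (1.09² − 0.738²) = 0.5054 in^2
t_ext = A_cap·L/Q = 2.413 s
t_ret = A_ann·L/Q = 1.307 s
t_cycle = t_ext + t_ret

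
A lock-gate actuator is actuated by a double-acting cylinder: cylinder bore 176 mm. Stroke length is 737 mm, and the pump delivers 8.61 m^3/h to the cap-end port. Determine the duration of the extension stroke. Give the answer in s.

t ≈ 7.50 s

Cap-side area A_cap = π/4 × (176 mm)² = 24330 mm^2
Swept volume V = A × L; t = V / Q = A·L / Q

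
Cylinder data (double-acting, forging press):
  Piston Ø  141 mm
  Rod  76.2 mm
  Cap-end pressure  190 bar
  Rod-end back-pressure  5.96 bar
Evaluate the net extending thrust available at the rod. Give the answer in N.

Cap-side area A_cap = π/4 × (141 mm)² = 15610 mm^2
Rod-side annular area A_ann = π/4 × (141² − 76.2²) = 11050 mm^2
Net thrust = P_cap·A_cap − P_rod·A_ann = 2.967e5 N − 6588 N

F ≈ 2.90e5 N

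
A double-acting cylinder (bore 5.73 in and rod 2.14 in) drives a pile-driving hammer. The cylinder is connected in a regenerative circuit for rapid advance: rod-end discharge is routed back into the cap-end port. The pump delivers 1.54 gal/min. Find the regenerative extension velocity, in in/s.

v ≈ 1.65 in/s

In regeneration the rod-end outflow joins the pump flow into the cap end, so the net volume the pump must supply per unit advance equals the rod cross-section area.
Rod cross-section A_rod = π/4 × (2.14 in)² = 3.597 in^2
v = Q_pump / A_rod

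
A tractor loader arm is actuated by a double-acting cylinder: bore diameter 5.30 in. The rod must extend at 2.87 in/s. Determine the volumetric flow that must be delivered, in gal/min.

Cap-side area A_cap = π/4 × (5.30 in)² = 22.06 in^2
Q = A × v

Q ≈ 16.4 gal/min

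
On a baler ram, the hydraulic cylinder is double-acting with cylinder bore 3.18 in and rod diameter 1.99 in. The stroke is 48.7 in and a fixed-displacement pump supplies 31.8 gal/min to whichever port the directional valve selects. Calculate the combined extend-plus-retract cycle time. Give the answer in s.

Cap-side area A_cap = π/4 × (3.18 in)² = 7.942 in^2
Rod-side annular area A_ann = π/4 × (3.18² − 1.99²) = 4.832 in^2
t_ext = A_cap·L/Q = 3.159 s
t_ret = A_ann·L/Q = 1.922 s
t_cycle = t_ext + t_ret

t ≈ 5.08 s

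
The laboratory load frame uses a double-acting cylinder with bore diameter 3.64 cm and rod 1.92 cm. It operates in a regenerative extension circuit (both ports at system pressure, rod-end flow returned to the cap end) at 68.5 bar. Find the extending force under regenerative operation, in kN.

F ≈ 1.98 kN

With equal pressure on both faces, forces on the annular region cancel; the net push is pressure × rod cross-section.
Rod cross-section A_rod = π/4 × (1.92 cm)² = 2.895 cm^2
F = P × A_rod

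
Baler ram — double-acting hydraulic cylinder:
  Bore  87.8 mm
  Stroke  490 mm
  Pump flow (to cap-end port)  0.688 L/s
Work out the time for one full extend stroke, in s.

Cap-side area A_cap = π/4 × (87.8 mm)² = 6055 mm^2
Swept volume V = A × L; t = V / Q = A·L / Q

t ≈ 4.31 s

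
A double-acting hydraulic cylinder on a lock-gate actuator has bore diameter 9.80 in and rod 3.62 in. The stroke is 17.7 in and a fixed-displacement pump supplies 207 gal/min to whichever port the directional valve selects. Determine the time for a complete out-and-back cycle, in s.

Cap-side area A_cap = π/4 × (9.80 in)² = 75.43 in^2
Rod-side annular area A_ann = π/4 × (9.80² − 3.62²) = 65.14 in^2
t_ext = A_cap·L/Q = 1.675 s
t_ret = A_ann·L/Q = 1.447 s
t_cycle = t_ext + t_ret

t ≈ 3.12 s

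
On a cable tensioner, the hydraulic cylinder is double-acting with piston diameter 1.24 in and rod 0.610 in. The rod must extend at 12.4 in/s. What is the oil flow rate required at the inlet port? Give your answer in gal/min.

Cap-side area A_cap = π/4 × (1.24 in)² = 1.208 in^2
Q = A × v

Q ≈ 3.89 gal/min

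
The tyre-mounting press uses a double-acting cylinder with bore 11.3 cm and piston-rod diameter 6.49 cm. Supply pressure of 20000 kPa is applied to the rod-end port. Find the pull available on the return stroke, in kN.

Rod-side annular area A_ann = π/4 × (11.3² − 6.49²) = 67.21 cm^2
On retraction the pressure acts on the annular area (bore minus rod).
F = P × A_ann

F ≈ 134 kN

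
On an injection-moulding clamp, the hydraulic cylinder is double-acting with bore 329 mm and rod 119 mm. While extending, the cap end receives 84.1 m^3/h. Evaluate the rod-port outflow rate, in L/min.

Cap-side area A_cap = π/4 × (329 mm)² = 85010 mm^2
Rod-side annular area A_ann = π/4 × (329² − 119²) = 73890 mm^2
Piston speed v = Q_in/A_cap; rod-end outflow Q_out = v × A_ann = Q_in × A_ann/A_cap.

Q_out ≈ 1220 L/min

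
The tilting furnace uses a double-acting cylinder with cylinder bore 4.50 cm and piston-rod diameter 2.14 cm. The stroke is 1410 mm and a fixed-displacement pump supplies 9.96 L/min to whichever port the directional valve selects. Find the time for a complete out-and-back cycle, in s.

Cap-side area A_cap = π/4 × (4.50 cm)² = 15.90 cm^2
Rod-side annular area A_ann = π/4 × (4.50² − 2.14²) = 12.31 cm^2
t_ext = A_cap·L/Q = 13.51 s
t_ret = A_ann·L/Q = 10.45 s
t_cycle = t_ext + t_ret

t ≈ 24.0 s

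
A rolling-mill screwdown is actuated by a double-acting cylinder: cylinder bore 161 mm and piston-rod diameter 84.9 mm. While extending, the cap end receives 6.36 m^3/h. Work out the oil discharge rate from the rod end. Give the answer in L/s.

Cap-side area A_cap = π/4 × (161 mm)² = 20360 mm^2
Rod-side annular area A_ann = π/4 × (161² − 84.9²) = 14700 mm^2
Piston speed v = Q_in/A_cap; rod-end outflow Q_out = v × A_ann = Q_in × A_ann/A_cap.

Q_out ≈ 1.28 L/s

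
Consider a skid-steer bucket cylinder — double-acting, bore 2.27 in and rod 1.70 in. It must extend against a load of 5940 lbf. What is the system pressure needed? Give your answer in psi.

P ≈ 1470 psi

Cap-side area A_cap = π/4 × (2.27 in)² = 4.047 in^2
P = F / A = 5940 lbf / A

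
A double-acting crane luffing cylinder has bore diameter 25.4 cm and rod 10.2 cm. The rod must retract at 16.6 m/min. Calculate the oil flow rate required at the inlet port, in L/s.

Q ≈ 11.8 L/s

Rod-side annular area A_ann = π/4 × (25.4² − 10.2²) = 425.0 cm^2
Q = A × v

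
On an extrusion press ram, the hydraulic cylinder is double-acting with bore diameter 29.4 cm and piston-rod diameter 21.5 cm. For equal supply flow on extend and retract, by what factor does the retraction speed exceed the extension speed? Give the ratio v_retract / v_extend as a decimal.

v_ret/v_ext ≈ 2.15

Cap-side area A_cap = π/4 × (29.4 cm)² = 678.9 cm^2
Rod-side annular area A_ann = π/4 × (29.4² − 21.5²) = 315.8 cm^2
For equal Q, v ∝ 1/A, so v_ret/v_ext = A_cap/A_ann.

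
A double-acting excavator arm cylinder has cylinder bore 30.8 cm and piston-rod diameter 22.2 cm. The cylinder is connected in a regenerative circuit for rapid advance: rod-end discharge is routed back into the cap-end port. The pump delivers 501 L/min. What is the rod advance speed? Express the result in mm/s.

In regeneration the rod-end outflow joins the pump flow into the cap end, so the net volume the pump must supply per unit advance equals the rod cross-section area.
Rod cross-section A_rod = π/4 × (22.2 cm)² = 387.1 cm^2
v = Q_pump / A_rod

v ≈ 216 mm/s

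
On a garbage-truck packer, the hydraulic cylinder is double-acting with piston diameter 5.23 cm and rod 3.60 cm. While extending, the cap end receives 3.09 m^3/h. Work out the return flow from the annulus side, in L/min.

Cap-side area A_cap = π/4 × (5.23 cm)² = 21.48 cm^2
Rod-side annular area A_ann = π/4 × (5.23² − 3.60²) = 11.30 cm^2
Piston speed v = Q_in/A_cap; rod-end outflow Q_out = v × A_ann = Q_in × A_ann/A_cap.

Q_out ≈ 27.1 L/min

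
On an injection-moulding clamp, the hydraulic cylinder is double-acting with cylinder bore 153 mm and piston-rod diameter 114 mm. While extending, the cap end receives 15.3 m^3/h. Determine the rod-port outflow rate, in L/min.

Q_out ≈ 113 L/min

Cap-side area A_cap = π/4 × (153 mm)² = 18390 mm^2
Rod-side annular area A_ann = π/4 × (153² − 114²) = 8178 mm^2
Piston speed v = Q_in/A_cap; rod-end outflow Q_out = v × A_ann = Q_in × A_ann/A_cap.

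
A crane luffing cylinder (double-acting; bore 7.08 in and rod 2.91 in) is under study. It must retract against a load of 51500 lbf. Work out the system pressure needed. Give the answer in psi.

Rod-side annular area A_ann = π/4 × (7.08² − 2.91²) = 32.72 in^2
Retraction: pressure acts on the annular area.
P = F / A = 51500 lbf / A

P ≈ 1570 psi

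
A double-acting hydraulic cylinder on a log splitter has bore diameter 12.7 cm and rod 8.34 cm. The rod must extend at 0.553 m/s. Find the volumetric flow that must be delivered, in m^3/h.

Cap-side area A_cap = π/4 × (12.7 cm)² = 126.7 cm^2
Q = A × v

Q ≈ 25.2 m^3/h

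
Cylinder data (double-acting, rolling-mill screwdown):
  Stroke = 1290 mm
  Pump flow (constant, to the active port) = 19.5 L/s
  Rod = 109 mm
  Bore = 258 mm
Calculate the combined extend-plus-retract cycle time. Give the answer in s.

Cap-side area A_cap = π/4 × (258 mm)² = 52280 mm^2
Rod-side annular area A_ann = π/4 × (258² − 109²) = 42950 mm^2
t_ext = A_cap·L/Q = 3.458 s
t_ret = A_ann·L/Q = 2.841 s
t_cycle = t_ext + t_ret

t ≈ 6.30 s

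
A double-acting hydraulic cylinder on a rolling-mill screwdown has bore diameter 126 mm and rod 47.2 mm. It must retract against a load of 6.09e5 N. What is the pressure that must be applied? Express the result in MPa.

P ≈ 56.8 MPa

Rod-side annular area A_ann = π/4 × (126² − 47.2²) = 10720 mm^2
Retraction: pressure acts on the annular area.
P = F / A = 6.09e5 N / A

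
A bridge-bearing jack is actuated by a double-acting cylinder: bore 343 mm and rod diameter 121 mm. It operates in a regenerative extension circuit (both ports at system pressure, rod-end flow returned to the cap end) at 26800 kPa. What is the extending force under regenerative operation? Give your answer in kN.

F ≈ 308 kN

With equal pressure on both faces, forces on the annular region cancel; the net push is pressure × rod cross-section.
Rod cross-section A_rod = π/4 × (121 mm)² = 11500 mm^2
F = P × A_rod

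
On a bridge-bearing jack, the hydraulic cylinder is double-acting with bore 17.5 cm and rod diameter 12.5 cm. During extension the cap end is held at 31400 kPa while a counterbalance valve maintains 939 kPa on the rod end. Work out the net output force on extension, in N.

F ≈ 7.44e5 N

Cap-side area A_cap = π/4 × (17.5 cm)² = 240.5 cm^2
Rod-side annular area A_ann = π/4 × (17.5² − 12.5²) = 117.8 cm^2
Net thrust = P_cap·A_cap − P_rod·A_ann = 7.553e5 N − 11060 N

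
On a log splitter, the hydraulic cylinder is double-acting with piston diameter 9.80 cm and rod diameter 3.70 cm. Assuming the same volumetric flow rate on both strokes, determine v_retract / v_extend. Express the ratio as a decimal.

v_ret/v_ext ≈ 1.17

Cap-side area A_cap = π/4 × (9.80 cm)² = 75.43 cm^2
Rod-side annular area A_ann = π/4 × (9.80² − 3.70²) = 64.68 cm^2
For equal Q, v ∝ 1/A, so v_ret/v_ext = A_cap/A_ann.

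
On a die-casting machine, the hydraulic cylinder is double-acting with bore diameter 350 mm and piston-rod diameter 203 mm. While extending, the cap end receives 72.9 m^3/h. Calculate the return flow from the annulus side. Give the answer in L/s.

Q_out ≈ 13.4 L/s

Cap-side area A_cap = π/4 × (350 mm)² = 96210 mm^2
Rod-side annular area A_ann = π/4 × (350² − 203²) = 63850 mm^2
Piston speed v = Q_in/A_cap; rod-end outflow Q_out = v × A_ann = Q_in × A_ann/A_cap.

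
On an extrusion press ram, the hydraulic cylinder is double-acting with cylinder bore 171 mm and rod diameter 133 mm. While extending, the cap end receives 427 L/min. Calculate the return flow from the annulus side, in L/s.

Cap-side area A_cap = π/4 × (171 mm)² = 22970 mm^2
Rod-side annular area A_ann = π/4 × (171² − 133²) = 9073 mm^2
Piston speed v = Q_in/A_cap; rod-end outflow Q_out = v × A_ann = Q_in × A_ann/A_cap.

Q_out ≈ 2.81 L/s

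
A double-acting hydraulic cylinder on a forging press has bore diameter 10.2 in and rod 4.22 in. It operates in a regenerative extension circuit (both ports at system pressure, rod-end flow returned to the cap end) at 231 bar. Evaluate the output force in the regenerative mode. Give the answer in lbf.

With equal pressure on both faces, forces on the annular region cancel; the net push is pressure × rod cross-section.
Rod cross-section A_rod = π/4 × (4.22 in)² = 13.99 in^2
F = P × A_rod

F ≈ 46900 lbf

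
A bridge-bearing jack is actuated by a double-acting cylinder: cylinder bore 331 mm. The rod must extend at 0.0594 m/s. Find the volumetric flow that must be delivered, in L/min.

Cap-side area A_cap = π/4 × (331 mm)² = 86050 mm^2
Q = A × v

Q ≈ 307 L/min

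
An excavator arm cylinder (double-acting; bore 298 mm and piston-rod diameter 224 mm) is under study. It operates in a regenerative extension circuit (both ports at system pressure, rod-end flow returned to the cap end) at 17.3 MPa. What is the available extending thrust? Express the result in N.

With equal pressure on both faces, forces on the annular region cancel; the net push is pressure × rod cross-section.
Rod cross-section A_rod = π/4 × (224 mm)² = 39410 mm^2
F = P × A_rod

F ≈ 6.82e5 N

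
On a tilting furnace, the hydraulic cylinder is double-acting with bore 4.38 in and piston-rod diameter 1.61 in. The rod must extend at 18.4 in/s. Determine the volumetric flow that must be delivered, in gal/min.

Q ≈ 72.0 gal/min

Cap-side area A_cap = π/4 × (4.38 in)² = 15.07 in^2
Q = A × v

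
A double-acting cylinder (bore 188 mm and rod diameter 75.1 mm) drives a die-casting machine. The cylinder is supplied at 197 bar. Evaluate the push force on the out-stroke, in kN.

Cap-side area A_cap = π/4 × (188 mm)² = 27760 mm^2
F = P × A_cap = 197 bar × A_cap

F ≈ 547 kN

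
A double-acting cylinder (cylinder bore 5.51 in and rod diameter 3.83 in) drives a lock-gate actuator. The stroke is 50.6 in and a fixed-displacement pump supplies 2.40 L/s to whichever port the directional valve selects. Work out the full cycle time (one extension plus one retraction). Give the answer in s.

Cap-side area A_cap = π/4 × (5.51 in)² = 23.84 in^2
Rod-side annular area A_ann = π/4 × (5.51² − 3.83²) = 12.32 in^2
t_ext = A_cap·L/Q = 8.238 s
t_ret = A_ann·L/Q = 4.258 s
t_cycle = t_ext + t_ret

t ≈ 12.5 s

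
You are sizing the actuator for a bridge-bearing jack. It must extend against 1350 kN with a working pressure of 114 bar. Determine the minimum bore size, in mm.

Extension force acts on the full piston face: F = P × (π/4)D².
D = √(4F / (πP)) = √(4 × 1350 kN / (π × 114 bar))

D ≈ 388 mm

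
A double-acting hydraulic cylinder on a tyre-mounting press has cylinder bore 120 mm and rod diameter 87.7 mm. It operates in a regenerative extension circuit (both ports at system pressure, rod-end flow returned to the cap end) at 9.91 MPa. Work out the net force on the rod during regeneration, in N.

With equal pressure on both faces, forces on the annular region cancel; the net push is pressure × rod cross-section.
Rod cross-section A_rod = π/4 × (87.7 mm)² = 6041 mm^2
F = P × A_rod

F ≈ 59900 N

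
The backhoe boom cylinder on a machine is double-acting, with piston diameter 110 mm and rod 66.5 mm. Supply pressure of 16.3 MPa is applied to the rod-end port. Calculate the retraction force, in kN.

F ≈ 98.3 kN

Rod-side annular area A_ann = π/4 × (110² − 66.5²) = 6030 mm^2
On retraction the pressure acts on the annular area (bore minus rod).
F = P × A_ann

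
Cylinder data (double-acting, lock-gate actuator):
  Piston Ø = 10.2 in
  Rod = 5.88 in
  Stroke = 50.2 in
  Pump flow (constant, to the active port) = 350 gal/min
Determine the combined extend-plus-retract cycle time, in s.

Cap-side area A_cap = π/4 × (10.2 in)² = 81.71 in^2
Rod-side annular area A_ann = π/4 × (10.2² − 5.88²) = 54.56 in^2
t_ext = A_cap·L/Q = 3.044 s
t_ret = A_ann·L/Q = 2.033 s
t_cycle = t_ext + t_ret

t ≈ 5.08 s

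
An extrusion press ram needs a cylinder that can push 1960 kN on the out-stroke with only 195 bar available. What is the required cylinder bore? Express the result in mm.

Extension force acts on the full piston face: F = P × (π/4)D².
D = √(4F / (πP)) = √(4 × 1960 kN / (π × 195 bar))

D ≈ 358 mm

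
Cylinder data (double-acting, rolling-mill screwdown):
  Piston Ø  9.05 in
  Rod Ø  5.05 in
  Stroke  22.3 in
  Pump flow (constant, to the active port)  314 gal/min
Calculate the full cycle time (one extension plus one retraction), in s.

Cap-side area A_cap = π/4 × (9.05 in)² = 64.33 in^2
Rod-side annular area A_ann = π/4 × (9.05² − 5.05²) = 44.30 in^2
t_ext = A_cap·L/Q = 1.187 s
t_ret = A_ann·L/Q = 0.8171 s
t_cycle = t_ext + t_ret

t ≈ 2.00 s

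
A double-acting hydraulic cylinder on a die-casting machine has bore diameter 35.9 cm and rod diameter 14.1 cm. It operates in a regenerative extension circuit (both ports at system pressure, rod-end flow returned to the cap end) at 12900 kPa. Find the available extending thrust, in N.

With equal pressure on both faces, forces on the annular region cancel; the net push is pressure × rod cross-section.
Rod cross-section A_rod = π/4 × (14.1 cm)² = 156.1 cm^2
F = P × A_rod

F ≈ 2.01e5 N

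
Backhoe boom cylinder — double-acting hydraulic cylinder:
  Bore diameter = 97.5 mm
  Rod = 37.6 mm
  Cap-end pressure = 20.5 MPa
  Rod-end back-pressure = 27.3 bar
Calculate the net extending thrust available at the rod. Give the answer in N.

Cap-side area A_cap = π/4 × (97.5 mm)² = 7466 mm^2
Rod-side annular area A_ann = π/4 × (97.5² − 37.6²) = 6356 mm^2
Net thrust = P_cap·A_cap − P_rod·A_ann = 1.531e5 N − 17350 N

F ≈ 1.36e5 N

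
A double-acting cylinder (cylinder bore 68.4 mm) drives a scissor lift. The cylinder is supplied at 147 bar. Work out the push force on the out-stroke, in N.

Cap-side area A_cap = π/4 × (68.4 mm)² = 3675 mm^2
F = P × A_cap = 147 bar × A_cap

F ≈ 54000 N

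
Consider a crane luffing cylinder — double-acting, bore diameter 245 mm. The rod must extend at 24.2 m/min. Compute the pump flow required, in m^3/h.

Q ≈ 68.5 m^3/h

Cap-side area A_cap = π/4 × (245 mm)² = 47140 mm^2
Q = A × v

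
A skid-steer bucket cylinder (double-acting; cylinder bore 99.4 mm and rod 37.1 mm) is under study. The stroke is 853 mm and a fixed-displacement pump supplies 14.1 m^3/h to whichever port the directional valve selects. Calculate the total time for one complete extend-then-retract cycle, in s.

t ≈ 3.14 s

Cap-side area A_cap = π/4 × (99.4 mm)² = 7760 mm^2
Rod-side annular area A_ann = π/4 × (99.4² − 37.1²) = 6679 mm^2
t_ext = A_cap·L/Q = 1.690 s
t_ret = A_ann·L/Q = 1.455 s
t_cycle = t_ext + t_ret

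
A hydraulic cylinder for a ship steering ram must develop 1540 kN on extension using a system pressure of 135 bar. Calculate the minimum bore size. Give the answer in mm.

Extension force acts on the full piston face: F = P × (π/4)D².
D = √(4F / (πP)) = √(4 × 1540 kN / (π × 135 bar))

D ≈ 381 mm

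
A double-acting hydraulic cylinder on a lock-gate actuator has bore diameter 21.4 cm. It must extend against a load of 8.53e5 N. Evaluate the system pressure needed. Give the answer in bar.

P ≈ 237 bar

Cap-side area A_cap = π/4 × (21.4 cm)² = 359.7 cm^2
P = F / A = 8.53e5 N / A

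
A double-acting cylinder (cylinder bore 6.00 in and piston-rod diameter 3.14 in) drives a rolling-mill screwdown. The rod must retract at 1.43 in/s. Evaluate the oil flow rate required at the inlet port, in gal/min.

Rod-side annular area A_ann = π/4 × (6.00² − 3.14²) = 20.53 in^2
Q = A × v

Q ≈ 7.63 gal/min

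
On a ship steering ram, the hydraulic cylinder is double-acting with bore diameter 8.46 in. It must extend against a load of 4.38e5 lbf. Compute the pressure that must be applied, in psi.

P ≈ 7790 psi

Cap-side area A_cap = π/4 × (8.46 in)² = 56.21 in^2
P = F / A = 4.38e5 lbf / A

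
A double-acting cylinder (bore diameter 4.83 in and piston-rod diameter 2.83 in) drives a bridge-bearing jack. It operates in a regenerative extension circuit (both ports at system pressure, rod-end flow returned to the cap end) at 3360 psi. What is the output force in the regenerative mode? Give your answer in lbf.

F ≈ 21100 lbf

With equal pressure on both faces, forces on the annular region cancel; the net push is pressure × rod cross-section.
Rod cross-section A_rod = π/4 × (2.83 in)² = 6.290 in^2
F = P × A_rod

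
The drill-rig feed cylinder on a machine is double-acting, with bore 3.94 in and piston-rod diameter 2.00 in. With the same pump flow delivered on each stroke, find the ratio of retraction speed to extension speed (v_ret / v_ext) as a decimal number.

Cap-side area A_cap = π/4 × (3.94 in)² = 12.19 in^2
Rod-side annular area A_ann = π/4 × (3.94² − 2.00²) = 9.051 in^2
For equal Q, v ∝ 1/A, so v_ret/v_ext = A_cap/A_ann.

v_ret/v_ext ≈ 1.35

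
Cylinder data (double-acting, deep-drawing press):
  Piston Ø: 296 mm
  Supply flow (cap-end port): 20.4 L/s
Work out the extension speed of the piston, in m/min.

v ≈ 17.8 m/min

Cap-side area A_cap = π/4 × (296 mm)² = 68810 mm^2
v = Q / A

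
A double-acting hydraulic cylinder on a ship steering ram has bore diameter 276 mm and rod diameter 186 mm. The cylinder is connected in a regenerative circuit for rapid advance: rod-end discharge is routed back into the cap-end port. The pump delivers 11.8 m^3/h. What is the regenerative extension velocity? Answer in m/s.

In regeneration the rod-end outflow joins the pump flow into the cap end, so the net volume the pump must supply per unit advance equals the rod cross-section area.
Rod cross-section A_rod = π/4 × (186 mm)² = 27170 mm^2
v = Q_pump / A_rod

v ≈ 0.121 m/s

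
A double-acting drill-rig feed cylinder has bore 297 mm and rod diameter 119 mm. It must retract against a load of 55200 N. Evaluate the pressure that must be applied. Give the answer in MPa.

Rod-side annular area A_ann = π/4 × (297² − 119²) = 58160 mm^2
Retraction: pressure acts on the annular area.
P = F / A = 55200 N / A

P ≈ 0.949 MPa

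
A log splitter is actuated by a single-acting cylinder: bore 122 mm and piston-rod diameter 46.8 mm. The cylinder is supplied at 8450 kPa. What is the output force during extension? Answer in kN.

F ≈ 98.8 kN

Cap-side area A_cap = π/4 × (122 mm)² = 11690 mm^2
F = P × A_cap = 8450 kPa × A_cap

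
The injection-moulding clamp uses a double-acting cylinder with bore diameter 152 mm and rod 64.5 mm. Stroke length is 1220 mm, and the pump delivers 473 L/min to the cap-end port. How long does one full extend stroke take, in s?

Cap-side area A_cap = π/4 × (152 mm)² = 18150 mm^2
Swept volume V = A × L; t = V / Q = A·L / Q

t ≈ 2.81 s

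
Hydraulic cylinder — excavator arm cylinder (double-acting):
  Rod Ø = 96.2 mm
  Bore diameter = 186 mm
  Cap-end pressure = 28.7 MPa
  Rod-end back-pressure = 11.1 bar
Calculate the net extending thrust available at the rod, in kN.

Cap-side area A_cap = π/4 × (186 mm)² = 27170 mm^2
Rod-side annular area A_ann = π/4 × (186² − 96.2²) = 19900 mm^2
Net thrust = P_cap·A_cap − P_rod·A_ann = 779.8 kN − 22.09 kN

F ≈ 758 kN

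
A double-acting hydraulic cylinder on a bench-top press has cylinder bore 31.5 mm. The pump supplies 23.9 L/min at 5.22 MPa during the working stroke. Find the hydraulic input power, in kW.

Hydraulic power = P × Q

W ≈ 2.08 kW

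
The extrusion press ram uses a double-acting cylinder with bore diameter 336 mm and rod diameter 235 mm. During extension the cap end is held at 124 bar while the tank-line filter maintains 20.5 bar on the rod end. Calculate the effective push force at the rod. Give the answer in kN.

Cap-side area A_cap = π/4 × (336 mm)² = 88670 mm^2
Rod-side annular area A_ann = π/4 × (336² − 235²) = 45290 mm^2
Net thrust = P_cap·A_cap − P_rod·A_ann = 1099 kN − 92.85 kN

F ≈ 1010 kN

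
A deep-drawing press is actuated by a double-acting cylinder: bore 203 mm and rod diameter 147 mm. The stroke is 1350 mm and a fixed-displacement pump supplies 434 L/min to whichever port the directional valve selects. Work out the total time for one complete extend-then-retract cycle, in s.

Cap-side area A_cap = π/4 × (203 mm)² = 32370 mm^2
Rod-side annular area A_ann = π/4 × (203² − 147²) = 15390 mm^2
t_ext = A_cap·L/Q = 6.041 s
t_ret = A_ann·L/Q = 2.873 s
t_cycle = t_ext + t_ret

t ≈ 8.91 s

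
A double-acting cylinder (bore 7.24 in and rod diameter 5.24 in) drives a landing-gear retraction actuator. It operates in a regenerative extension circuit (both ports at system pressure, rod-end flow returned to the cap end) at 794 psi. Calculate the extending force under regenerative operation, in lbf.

F ≈ 17100 lbf

With equal pressure on both faces, forces on the annular region cancel; the net push is pressure × rod cross-section.
Rod cross-section A_rod = π/4 × (5.24 in)² = 21.57 in^2
F = P × A_rod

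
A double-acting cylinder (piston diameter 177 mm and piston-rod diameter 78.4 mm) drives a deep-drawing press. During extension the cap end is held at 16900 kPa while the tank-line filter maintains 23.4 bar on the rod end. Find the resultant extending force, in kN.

Cap-side area A_cap = π/4 × (177 mm)² = 24610 mm^2
Rod-side annular area A_ann = π/4 × (177² − 78.4²) = 19780 mm^2
Net thrust = P_cap·A_cap − P_rod·A_ann = 415.8 kN − 46.28 kN

F ≈ 370 kN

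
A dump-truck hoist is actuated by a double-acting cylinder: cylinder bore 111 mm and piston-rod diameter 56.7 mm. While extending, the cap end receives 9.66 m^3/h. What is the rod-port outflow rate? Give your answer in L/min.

Q_out ≈ 119 L/min

Cap-side area A_cap = π/4 × (111 mm)² = 9677 mm^2
Rod-side annular area A_ann = π/4 × (111² − 56.7²) = 7152 mm^2
Piston speed v = Q_in/A_cap; rod-end outflow Q_out = v × A_ann = Q_in × A_ann/A_cap.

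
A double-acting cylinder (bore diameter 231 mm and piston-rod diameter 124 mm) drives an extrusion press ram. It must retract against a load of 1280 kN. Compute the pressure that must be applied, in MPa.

P ≈ 42.9 MPa

Rod-side annular area A_ann = π/4 × (231² − 124²) = 29830 mm^2
Retraction: pressure acts on the annular area.
P = F / A = 1280 kN / A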